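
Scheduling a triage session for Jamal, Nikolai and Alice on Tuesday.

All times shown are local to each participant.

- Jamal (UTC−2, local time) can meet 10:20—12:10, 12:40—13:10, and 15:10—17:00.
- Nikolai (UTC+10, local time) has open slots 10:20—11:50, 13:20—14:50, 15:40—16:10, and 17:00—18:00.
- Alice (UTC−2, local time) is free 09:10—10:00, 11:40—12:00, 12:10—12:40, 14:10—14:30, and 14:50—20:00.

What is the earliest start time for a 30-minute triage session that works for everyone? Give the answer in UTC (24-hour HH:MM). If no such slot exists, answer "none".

Jamal → UTC: 12:20–14:10, 14:40–15:10, 17:10–19:00.
Nikolai → UTC: 00:20–01:50, 03:20–04:50, 05:40–06:10, 07:00–08:00.
Alice → UTC: 11:10–12:00, 13:40–14:00, 14:10–14:40, 16:10–16:30, 16:50–22:00.
Jamal ∩ Nikolai: (none).
Jamal ∩ Nikolai ∩ Alice: (none).
Windows ≥ 30 min: (none).

none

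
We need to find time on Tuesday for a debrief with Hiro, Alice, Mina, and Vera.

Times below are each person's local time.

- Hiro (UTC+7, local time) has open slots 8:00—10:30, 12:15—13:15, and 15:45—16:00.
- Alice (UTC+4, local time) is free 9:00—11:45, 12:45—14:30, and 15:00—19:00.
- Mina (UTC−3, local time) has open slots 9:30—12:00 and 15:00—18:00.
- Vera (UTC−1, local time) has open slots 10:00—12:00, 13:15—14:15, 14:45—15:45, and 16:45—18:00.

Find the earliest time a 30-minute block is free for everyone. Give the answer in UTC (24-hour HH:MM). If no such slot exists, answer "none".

none

Hiro → UTC: 01:00–03:30, 05:15–06:15, 08:45–09:00.
Alice → UTC: 05:00–07:45, 08:45–10:30, 11:00–15:00.
Mina → UTC: 12:30–15:00, 18:00–21:00.
Vera → UTC: 11:00–13:00, 14:15–15:15, 15:45–16:45, 17:45–19:00.
Hiro ∩ Alice: 05:15–06:15, 08:45–09:00.
Hiro ∩ Alice ∩ Mina: (none).
Hiro ∩ Alice ∩ Mina ∩ Vera: (none).
Windows ≥ 30 min: (none).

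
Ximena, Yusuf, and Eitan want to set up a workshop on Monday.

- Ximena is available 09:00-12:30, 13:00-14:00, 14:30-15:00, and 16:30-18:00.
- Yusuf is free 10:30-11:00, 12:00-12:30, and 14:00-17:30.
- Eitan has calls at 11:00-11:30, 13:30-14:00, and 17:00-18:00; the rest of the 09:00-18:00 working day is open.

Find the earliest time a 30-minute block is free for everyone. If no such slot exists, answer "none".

10:30

Eitan free within 09:00–18:00: 09:00–11:00, 11:30–13:30, 14:00–17:00.
Ximena ∩ Yusuf: 10:30–11:00, 12:00–12:30, 14:30–15:00, 16:30–17:30.
Ximena ∩ Yusuf ∩ Eitan: 10:30–11:00, 12:00–12:30, 14:30–15:00, 16:30–17:00.
Windows ≥ 30 min: 10:30–11:00, 12:00–12:30, 14:30–15:00, 16:30–17:00.
Earliest such window starts at 10:30.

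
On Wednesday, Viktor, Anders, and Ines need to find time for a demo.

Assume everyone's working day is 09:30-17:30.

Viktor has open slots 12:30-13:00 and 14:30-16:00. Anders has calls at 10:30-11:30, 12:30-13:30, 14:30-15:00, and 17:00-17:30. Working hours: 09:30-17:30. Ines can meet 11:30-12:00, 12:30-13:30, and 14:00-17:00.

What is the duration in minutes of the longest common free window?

Anders free within 09:30–17:30: 09:30–10:30, 11:30–12:30, 13:30–14:30, 15:00–17:00.
Viktor ∩ Anders: 15:00–16:00.
Viktor ∩ Anders ∩ Ines: 15:00–16:00.
Single common window of 60 minutes.

60 minutes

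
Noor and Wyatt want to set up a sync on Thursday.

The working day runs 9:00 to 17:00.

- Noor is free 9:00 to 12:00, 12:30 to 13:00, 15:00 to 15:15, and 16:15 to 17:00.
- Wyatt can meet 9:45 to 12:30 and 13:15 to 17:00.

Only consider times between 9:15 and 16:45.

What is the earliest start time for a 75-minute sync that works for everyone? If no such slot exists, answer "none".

Noor ∩ Wyatt: 09:45–12:00, 15:00–15:15, 16:15–17:00.
Restricted to 09:15–16:45: 09:45–12:00, 15:00–15:15, 16:15–16:45.
Windows ≥ 75 min: 09:45–12:00.
Earliest such window starts at 09:45.

09:45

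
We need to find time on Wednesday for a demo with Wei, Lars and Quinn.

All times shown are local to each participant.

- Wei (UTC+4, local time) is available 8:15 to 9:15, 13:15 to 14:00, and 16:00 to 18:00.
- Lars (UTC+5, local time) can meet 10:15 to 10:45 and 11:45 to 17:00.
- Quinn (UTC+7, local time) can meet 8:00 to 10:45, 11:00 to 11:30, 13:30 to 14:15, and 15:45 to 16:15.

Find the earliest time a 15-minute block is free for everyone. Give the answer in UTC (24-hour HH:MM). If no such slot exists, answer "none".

Wei → UTC: 04:15–05:15, 09:15–10:00, 12:00–14:00.
Lars → UTC: 05:15–05:45, 06:45–12:00.
Quinn → UTC: 01:00–03:45, 04:00–04:30, 06:30–07:15, 08:45–09:15.
Wei ∩ Lars: 09:15–10:00.
Wei ∩ Lars ∩ Quinn: (none).
Windows ≥ 15 min: (none).

none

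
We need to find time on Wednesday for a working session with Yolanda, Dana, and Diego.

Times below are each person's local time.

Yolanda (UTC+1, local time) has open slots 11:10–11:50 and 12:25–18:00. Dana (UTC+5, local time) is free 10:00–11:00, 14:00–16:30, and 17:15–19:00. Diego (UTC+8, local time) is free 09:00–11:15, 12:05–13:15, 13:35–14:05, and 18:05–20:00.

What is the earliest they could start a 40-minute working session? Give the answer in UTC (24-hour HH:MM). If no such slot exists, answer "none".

Yolanda → UTC: 10:10–10:50, 11:25–17:00.
Dana → UTC: 05:00–06:00, 09:00–11:30, 12:15–14:00.
Diego → UTC: 01:00–03:15, 04:05–05:15, 05:35–06:05, 10:05–12:00.
Yolanda ∩ Dana: 10:10–10:50, 11:25–11:30, 12:15–14:00.
Yolanda ∩ Dana ∩ Diego: 10:10–10:50, 11:25–11:30.
Windows ≥ 40 min: 10:10–10:50.
Earliest such window starts at 10:10.

10:10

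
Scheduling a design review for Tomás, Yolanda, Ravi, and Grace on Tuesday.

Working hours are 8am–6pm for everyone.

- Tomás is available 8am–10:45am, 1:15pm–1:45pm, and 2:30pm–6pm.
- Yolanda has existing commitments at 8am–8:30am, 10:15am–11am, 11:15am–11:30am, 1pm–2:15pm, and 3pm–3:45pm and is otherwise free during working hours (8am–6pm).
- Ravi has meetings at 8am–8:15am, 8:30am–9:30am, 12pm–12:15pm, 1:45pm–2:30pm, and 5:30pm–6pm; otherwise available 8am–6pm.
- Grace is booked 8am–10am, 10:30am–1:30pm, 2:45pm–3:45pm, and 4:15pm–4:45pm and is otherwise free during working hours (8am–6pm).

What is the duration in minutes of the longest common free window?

45 minutes

Yolanda free within 08:00–18:00: 08:30–10:15, 11:00–11:15, 11:30–13:00, 14:15–15:00, 15:45–18:00.
Ravi free within 08:00–18:00: 08:15–08:30, 09:30–12:00, 12:15–13:45, 14:30–17:30.
Grace free within 08:00–18:00: 10:00–10:30, 13:30–14:45, 15:45–16:15, 16:45–18:00.
Tomás ∩ Yolanda: 08:30–10:15, 14:30–15:00, 15:45–18:00.
Tomás ∩ Yolanda ∩ Ravi: 09:30–10:15, 14:30–15:00, 15:45–17:30.
Tomás ∩ Yolanda ∩ Ravi ∩ Grace: 10:00–10:15, 14:30–14:45, 15:45–16:15, 16:45–17:30.
Common window lengths: 15, 15, 30, 45 min; longest is 45.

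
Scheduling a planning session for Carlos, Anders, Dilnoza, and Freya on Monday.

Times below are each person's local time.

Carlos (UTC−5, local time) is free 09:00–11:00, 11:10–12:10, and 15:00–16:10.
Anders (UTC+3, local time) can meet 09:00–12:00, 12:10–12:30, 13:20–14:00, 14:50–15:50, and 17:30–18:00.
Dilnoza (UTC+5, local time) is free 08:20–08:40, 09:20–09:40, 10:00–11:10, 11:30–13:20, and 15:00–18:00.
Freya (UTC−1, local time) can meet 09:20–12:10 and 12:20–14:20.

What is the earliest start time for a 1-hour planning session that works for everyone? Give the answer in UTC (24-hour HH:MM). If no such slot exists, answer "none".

Carlos → UTC: 14:00–16:00, 16:10–17:10, 20:00–21:10.
Anders → UTC: 06:00–09:00, 09:10–09:30, 10:20–11:00, 11:50–12:50, 14:30–15:00.
Dilnoza → UTC: 03:20–03:40, 04:20–04:40, 05:00–06:10, 06:30–08:20, 10:00–13:00.
Freya → UTC: 10:20–13:10, 13:20–15:20.
Carlos ∩ Anders: 14:30–15:00.
Carlos ∩ Anders ∩ Dilnoza: (none).
Carlos ∩ Anders ∩ Dilnoza ∩ Freya: (none).
Windows ≥ 60 min: (none).

none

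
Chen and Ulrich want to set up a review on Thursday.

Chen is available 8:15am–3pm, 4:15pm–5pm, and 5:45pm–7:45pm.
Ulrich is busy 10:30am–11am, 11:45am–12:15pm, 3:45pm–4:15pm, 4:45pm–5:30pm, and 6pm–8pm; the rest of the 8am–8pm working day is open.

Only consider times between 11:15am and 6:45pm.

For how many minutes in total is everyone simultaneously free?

Ulrich free within 08:00–20:00: 08:00–10:30, 11:00–11:45, 12:15–15:45, 16:15–16:45, 17:30–18:00.
Chen ∩ Ulrich: 08:15–10:30, 11:00–11:45, 12:15–15:00, 16:15–16:45, 17:45–18:00.
Restricted to 11:15–18:45: 11:15–11:45, 12:15–15:00, 16:15–16:45, 17:45–18:00.
Total common minutes: 30 + 165 + 30 + 15 = 240.

240 minutes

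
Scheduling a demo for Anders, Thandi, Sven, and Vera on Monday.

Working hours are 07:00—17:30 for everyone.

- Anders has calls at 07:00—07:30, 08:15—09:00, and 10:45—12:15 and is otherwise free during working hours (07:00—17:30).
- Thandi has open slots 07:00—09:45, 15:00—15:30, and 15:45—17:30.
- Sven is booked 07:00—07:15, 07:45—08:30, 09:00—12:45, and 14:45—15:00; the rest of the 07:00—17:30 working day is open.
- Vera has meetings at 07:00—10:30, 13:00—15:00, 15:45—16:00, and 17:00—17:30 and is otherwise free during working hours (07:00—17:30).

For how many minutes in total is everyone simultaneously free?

90 minutes

Anders free within 07:00–17:30: 07:30–08:15, 09:00–10:45, 12:15–17:30.
Sven free within 07:00–17:30: 07:15–07:45, 08:30–09:00, 12:45–14:45, 15:00–17:30.
Vera free within 07:00–17:30: 10:30–13:00, 15:00–15:45, 16:00–17:00.
Anders ∩ Thandi: 07:30–08:15, 09:00–09:45, 15:00–15:30, 15:45–17:30.
Anders ∩ Thandi ∩ Sven: 07:30–07:45, 15:00–15:30, 15:45–17:30.
Anders ∩ Thandi ∩ Sven ∩ Vera: 15:00–15:30, 16:00–17:00.
Total common minutes: 30 + 60 = 90.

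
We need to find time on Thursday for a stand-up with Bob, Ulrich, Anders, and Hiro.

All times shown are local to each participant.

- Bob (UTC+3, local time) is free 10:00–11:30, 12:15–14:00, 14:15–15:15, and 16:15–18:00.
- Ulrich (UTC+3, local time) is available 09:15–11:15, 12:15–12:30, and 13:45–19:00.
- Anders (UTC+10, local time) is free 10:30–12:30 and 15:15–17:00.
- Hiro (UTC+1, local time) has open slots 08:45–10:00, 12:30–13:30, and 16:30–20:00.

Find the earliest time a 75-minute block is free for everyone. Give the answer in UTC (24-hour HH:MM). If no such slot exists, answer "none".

Bob → UTC: 07:00–08:30, 09:15–11:00, 11:15–12:15, 13:15–15:00.
Ulrich → UTC: 06:15–08:15, 09:15–09:30, 10:45–16:00.
Anders → UTC: 00:30–02:30, 05:15–07:00.
Hiro → UTC: 07:45–09:00, 11:30–12:30, 15:30–19:00.
Bob ∩ Ulrich: 07:00–08:15, 09:15–09:30, 10:45–11:00, 11:15–12:15, 13:15–15:00.
Bob ∩ Ulrich ∩ Anders: (none).
Bob ∩ Ulrich ∩ Anders ∩ Hiro: (none).
Windows ≥ 75 min: (none).

none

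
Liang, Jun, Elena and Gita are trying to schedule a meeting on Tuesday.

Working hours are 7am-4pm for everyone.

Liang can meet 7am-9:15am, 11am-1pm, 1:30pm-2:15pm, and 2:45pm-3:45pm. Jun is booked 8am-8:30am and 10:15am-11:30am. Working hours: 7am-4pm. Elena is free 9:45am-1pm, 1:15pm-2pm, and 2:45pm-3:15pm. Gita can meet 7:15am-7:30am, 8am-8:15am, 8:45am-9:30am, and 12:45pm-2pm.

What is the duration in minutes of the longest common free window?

30 minutes

Jun free within 07:00–16:00: 07:00–08:00, 08:30–10:15, 11:30–16:00.
Liang ∩ Jun: 07:00–08:00, 08:30–09:15, 11:30–13:00, 13:30–14:15, 14:45–15:45.
Liang ∩ Jun ∩ Elena: 11:30–13:00, 13:30–14:00, 14:45–15:15.
Liang ∩ Jun ∩ Elena ∩ Gita: 12:45–13:00, 13:30–14:00.
Common window lengths: 15, 30 min; longest is 30.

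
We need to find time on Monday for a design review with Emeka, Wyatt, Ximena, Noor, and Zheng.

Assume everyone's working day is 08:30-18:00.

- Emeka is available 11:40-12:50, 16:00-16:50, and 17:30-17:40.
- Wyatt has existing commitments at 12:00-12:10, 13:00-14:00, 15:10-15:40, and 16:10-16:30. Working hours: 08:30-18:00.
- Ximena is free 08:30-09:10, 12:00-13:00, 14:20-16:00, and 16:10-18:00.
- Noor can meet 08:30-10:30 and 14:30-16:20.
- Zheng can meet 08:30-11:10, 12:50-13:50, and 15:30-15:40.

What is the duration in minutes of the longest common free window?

0 minutes

Wyatt free within 08:30–18:00: 08:30–12:00, 12:10–13:00, 14:00–15:10, 15:40–16:10, 16:30–18:00.
Emeka ∩ Wyatt: 11:40–12:00, 12:10–12:50, 16:00–16:10, 16:30–16:50, 17:30–17:40.
Emeka ∩ Wyatt ∩ Ximena: 12:10–12:50, 16:30–16:50, 17:30–17:40.
Emeka ∩ Wyatt ∩ Ximena ∩ Noor: (none).
Emeka ∩ Wyatt ∩ Ximena ∩ Noor ∩ Zheng: (none).
No common window.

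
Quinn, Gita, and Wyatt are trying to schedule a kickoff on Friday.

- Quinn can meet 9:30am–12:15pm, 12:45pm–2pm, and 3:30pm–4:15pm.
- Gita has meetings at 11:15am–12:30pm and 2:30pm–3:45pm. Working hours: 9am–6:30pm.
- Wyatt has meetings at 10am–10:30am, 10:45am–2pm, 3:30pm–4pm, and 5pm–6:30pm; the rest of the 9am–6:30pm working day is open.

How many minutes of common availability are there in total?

60 minutes

Gita free within 09:00–18:30: 09:00–11:15, 12:30–14:30, 15:45–18:30.
Wyatt free within 09:00–18:30: 09:00–10:00, 10:30–10:45, 14:00–15:30, 16:00–17:00.
Quinn ∩ Gita: 09:30–11:15, 12:45–14:00, 15:45–16:15.
Quinn ∩ Gita ∩ Wyatt: 09:30–10:00, 10:30–10:45, 16:00–16:15.
Total common minutes: 30 + 15 + 15 = 60.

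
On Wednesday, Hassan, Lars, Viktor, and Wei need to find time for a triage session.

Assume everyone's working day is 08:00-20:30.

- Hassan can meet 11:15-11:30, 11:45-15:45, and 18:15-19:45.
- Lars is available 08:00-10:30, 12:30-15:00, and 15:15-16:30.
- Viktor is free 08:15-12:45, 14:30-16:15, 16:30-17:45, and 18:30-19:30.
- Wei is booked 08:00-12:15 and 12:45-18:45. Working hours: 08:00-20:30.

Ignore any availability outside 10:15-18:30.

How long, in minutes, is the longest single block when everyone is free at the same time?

Wei free within 08:00–20:30: 12:15–12:45, 18:45–20:30.
Hassan ∩ Lars: 12:30–15:00, 15:15–15:45.
Hassan ∩ Lars ∩ Viktor: 12:30–12:45, 14:30–15:00, 15:15–15:45.
Hassan ∩ Lars ∩ Viktor ∩ Wei: 12:30–12:45.
Restricted to 10:15–18:30: 12:30–12:45.
Single common window of 15 minutes.

15 minutes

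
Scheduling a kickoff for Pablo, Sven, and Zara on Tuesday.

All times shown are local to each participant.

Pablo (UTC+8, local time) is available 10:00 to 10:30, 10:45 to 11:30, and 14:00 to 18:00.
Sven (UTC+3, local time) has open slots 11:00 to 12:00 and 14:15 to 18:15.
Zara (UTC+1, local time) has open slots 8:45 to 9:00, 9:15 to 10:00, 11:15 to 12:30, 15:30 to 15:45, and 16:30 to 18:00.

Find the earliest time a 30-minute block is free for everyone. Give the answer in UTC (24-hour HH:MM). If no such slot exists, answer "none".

08:15

Pablo → UTC: 02:00–02:30, 02:45–03:30, 06:00–10:00.
Sven → UTC: 08:00–09:00, 11:15–15:15.
Zara → UTC: 07:45–08:00, 08:15–09:00, 10:15–11:30, 14:30–14:45, 15:30–17:00.
Pablo ∩ Sven: 08:00–09:00.
Pablo ∩ Sven ∩ Zara: 08:15–09:00.
Windows ≥ 30 min: 08:15–09:00.
Earliest such window starts at 08:15.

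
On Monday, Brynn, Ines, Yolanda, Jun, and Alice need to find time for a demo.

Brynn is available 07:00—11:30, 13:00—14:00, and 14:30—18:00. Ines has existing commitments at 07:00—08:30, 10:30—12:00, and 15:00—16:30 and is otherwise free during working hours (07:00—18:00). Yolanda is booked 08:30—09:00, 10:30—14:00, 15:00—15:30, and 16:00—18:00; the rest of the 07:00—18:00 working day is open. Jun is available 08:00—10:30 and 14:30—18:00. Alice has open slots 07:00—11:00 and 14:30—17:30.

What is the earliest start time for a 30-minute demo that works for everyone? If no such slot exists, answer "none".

Ines free within 07:00–18:00: 08:30–10:30, 12:00–15:00, 16:30–18:00.
Yolanda free within 07:00–18:00: 07:00–08:30, 09:00–10:30, 14:00–15:00, 15:30–16:00.
Brynn ∩ Ines: 08:30–10:30, 13:00–14:00, 14:30–15:00, 16:30–18:00.
Brynn ∩ Ines ∩ Yolanda: 09:00–10:30, 14:30–15:00.
Brynn ∩ Ines ∩ Yolanda ∩ Jun: 09:00–10:30, 14:30–15:00.
Brynn ∩ Ines ∩ Yolanda ∩ Jun ∩ Alice: 09:00–10:30, 14:30–15:00.
Windows ≥ 30 min: 09:00–10:30, 14:30–15:00.
Earliest such window starts at 09:00.

09:00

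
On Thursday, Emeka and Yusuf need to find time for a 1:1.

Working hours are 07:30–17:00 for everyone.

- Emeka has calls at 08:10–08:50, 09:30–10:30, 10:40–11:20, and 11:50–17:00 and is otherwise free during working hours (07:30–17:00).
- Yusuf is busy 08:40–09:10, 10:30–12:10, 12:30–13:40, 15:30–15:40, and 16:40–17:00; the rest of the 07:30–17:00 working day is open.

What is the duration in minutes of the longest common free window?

Emeka free within 07:30–17:00: 07:30–08:10, 08:50–09:30, 10:30–10:40, 11:20–11:50.
Yusuf free within 07:30–17:00: 07:30–08:40, 09:10–10:30, 12:10–12:30, 13:40–15:30, 15:40–16:40.
Emeka ∩ Yusuf: 07:30–08:10, 09:10–09:30.
Common window lengths: 40, 20 min; longest is 40.

40 minutes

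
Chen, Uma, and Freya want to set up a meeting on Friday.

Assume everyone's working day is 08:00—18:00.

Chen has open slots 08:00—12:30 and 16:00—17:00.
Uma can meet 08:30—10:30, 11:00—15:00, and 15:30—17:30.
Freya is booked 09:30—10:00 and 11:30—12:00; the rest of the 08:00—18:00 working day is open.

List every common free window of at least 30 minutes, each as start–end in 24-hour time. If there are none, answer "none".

08:30–09:30, 10:00–10:30, 11:00–11:30, 12:00–12:30, 16:00–17:00

Freya free within 08:00–18:00: 08:00–09:30, 10:00–11:30, 12:00–18:00.
Chen ∩ Uma: 08:30–10:30, 11:00–12:30, 16:00–17:00.
Chen ∩ Uma ∩ Freya: 08:30–09:30, 10:00–10:30, 11:00–11:30, 12:00–12:30, 16:00–17:00.
Windows ≥ 30 min: 08:30–09:30, 10:00–10:30, 11:00–11:30, 12:00–12:30, 16:00–17:00.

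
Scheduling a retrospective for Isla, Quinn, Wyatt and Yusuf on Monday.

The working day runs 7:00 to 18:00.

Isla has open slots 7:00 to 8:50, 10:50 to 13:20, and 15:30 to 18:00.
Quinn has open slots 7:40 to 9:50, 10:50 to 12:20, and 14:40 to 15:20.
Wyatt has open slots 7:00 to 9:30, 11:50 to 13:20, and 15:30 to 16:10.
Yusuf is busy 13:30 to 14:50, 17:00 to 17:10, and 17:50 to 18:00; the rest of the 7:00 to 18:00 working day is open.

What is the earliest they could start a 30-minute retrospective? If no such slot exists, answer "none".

Yusuf free within 07:00–18:00: 07:00–13:30, 14:50–17:00, 17:10–17:50.
Isla ∩ Quinn: 07:40–08:50, 10:50–12:20.
Isla ∩ Quinn ∩ Wyatt: 07:40–08:50, 11:50–12:20.
Isla ∩ Quinn ∩ Wyatt ∩ Yusuf: 07:40–08:50, 11:50–12:20.
Windows ≥ 30 min: 07:40–08:50, 11:50–12:20.
Earliest such window starts at 07:40.

07:40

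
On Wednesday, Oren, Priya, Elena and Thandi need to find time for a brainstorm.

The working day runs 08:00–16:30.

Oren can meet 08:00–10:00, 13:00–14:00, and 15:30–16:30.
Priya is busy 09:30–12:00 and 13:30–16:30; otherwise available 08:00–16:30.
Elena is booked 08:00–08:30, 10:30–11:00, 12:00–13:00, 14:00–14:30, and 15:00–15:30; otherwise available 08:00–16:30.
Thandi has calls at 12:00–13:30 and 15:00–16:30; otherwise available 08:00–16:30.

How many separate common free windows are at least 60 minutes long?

1

Priya free within 08:00–16:30: 08:00–09:30, 12:00–13:30.
Elena free within 08:00–16:30: 08:30–10:30, 11:00–12:00, 13:00–14:00, 14:30–15:00, 15:30–16:30.
Thandi free within 08:00–16:30: 08:00–12:00, 13:30–15:00.
Oren ∩ Priya: 08:00–09:30, 13:00–13:30.
Oren ∩ Priya ∩ Elena: 08:30–09:30, 13:00–13:30.
Oren ∩ Priya ∩ Elena ∩ Thandi: 08:30–09:30.
Windows ≥ 60 min: 08:30–09:30.
That's 1 window.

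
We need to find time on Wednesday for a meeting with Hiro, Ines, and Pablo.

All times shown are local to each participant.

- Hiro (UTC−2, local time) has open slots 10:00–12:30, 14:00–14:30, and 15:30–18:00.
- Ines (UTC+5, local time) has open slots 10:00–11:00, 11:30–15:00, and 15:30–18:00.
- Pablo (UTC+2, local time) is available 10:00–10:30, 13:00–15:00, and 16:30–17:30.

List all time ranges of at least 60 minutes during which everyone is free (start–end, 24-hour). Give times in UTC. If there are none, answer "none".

Hiro → UTC: 12:00–14:30, 16:00–16:30, 17:30–20:00.
Ines → UTC: 05:00–06:00, 06:30–10:00, 10:30–13:00.
Pablo → UTC: 08:00–08:30, 11:00–13:00, 14:30–15:30.
Hiro ∩ Ines: 12:00–13:00.
Hiro ∩ Ines ∩ Pablo: 12:00–13:00.
Windows ≥ 60 min: 12:00–13:00.

12:00–13:00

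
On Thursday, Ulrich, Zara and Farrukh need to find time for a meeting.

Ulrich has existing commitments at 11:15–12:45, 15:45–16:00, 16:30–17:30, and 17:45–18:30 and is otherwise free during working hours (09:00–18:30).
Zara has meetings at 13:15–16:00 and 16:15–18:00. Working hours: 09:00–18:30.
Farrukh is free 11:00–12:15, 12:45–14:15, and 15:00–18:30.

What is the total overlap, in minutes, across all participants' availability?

60 minutes

Ulrich free within 09:00–18:30: 09:00–11:15, 12:45–15:45, 16:00–16:30, 17:30–17:45.
Zara free within 09:00–18:30: 09:00–13:15, 16:00–16:15, 18:00–18:30.
Ulrich ∩ Zara: 09:00–11:15, 12:45–13:15, 16:00–16:15.
Ulrich ∩ Zara ∩ Farrukh: 11:00–11:15, 12:45–13:15, 16:00–16:15.
Total common minutes: 15 + 30 + 15 = 60.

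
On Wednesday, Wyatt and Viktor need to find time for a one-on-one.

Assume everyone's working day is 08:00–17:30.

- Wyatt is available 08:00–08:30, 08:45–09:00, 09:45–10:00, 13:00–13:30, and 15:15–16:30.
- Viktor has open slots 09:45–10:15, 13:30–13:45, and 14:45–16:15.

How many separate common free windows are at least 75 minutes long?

0

Wyatt ∩ Viktor: 09:45–10:00, 15:15–16:15.
Windows ≥ 75 min: (none).
That's 0 windows.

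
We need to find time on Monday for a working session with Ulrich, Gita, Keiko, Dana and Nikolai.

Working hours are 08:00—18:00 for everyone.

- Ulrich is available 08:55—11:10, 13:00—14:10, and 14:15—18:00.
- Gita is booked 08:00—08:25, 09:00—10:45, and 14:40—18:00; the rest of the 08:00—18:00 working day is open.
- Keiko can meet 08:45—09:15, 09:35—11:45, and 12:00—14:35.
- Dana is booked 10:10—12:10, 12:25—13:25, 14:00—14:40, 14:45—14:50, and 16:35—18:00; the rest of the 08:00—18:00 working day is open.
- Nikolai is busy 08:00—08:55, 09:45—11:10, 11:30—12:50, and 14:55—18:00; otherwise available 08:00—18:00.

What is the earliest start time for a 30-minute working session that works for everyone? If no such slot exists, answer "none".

13:25

Gita free within 08:00–18:00: 08:25–09:00, 10:45–14:40.
Dana free within 08:00–18:00: 08:00–10:10, 12:10–12:25, 13:25–14:00, 14:40–14:45, 14:50–16:35.
Nikolai free within 08:00–18:00: 08:55–09:45, 11:10–11:30, 12:50–14:55.
Ulrich ∩ Gita: 08:55–09:00, 10:45–11:10, 13:00–14:10, 14:15–14:40.
Ulrich ∩ Gita ∩ Keiko: 08:55–09:00, 10:45–11:10, 13:00–14:10, 14:15–14:35.
Ulrich ∩ Gita ∩ Keiko ∩ Dana: 08:55–09:00, 13:25–14:00.
Ulrich ∩ Gita ∩ Keiko ∩ Dana ∩ Nikolai: 08:55–09:00, 13:25–14:00.
Windows ≥ 30 min: 13:25–14:00.
Earliest such window starts at 13:25.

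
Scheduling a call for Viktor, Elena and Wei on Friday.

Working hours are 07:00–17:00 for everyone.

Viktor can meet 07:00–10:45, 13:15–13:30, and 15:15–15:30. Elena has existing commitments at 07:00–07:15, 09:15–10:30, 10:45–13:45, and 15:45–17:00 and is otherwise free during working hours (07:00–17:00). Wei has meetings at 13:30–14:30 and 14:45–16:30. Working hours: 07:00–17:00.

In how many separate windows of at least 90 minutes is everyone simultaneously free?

1

Elena free within 07:00–17:00: 07:15–09:15, 10:30–10:45, 13:45–15:45.
Wei free within 07:00–17:00: 07:00–13:30, 14:30–14:45, 16:30–17:00.
Viktor ∩ Elena: 07:15–09:15, 10:30–10:45, 15:15–15:30.
Viktor ∩ Elena ∩ Wei: 07:15–09:15, 10:30–10:45.
Windows ≥ 90 min: 07:15–09:15.
That's 1 window.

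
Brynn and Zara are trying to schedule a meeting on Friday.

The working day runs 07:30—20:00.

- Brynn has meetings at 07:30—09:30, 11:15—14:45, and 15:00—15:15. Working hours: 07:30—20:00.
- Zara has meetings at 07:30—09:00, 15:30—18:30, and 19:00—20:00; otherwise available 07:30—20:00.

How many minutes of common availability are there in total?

165 minutes

Brynn free within 07:30–20:00: 09:30–11:15, 14:45–15:00, 15:15–20:00.
Zara free within 07:30–20:00: 09:00–15:30, 18:30–19:00.
Brynn ∩ Zara: 09:30–11:15, 14:45–15:00, 15:15–15:30, 18:30–19:00.
Total common minutes: 105 + 15 + 15 + 30 = 165.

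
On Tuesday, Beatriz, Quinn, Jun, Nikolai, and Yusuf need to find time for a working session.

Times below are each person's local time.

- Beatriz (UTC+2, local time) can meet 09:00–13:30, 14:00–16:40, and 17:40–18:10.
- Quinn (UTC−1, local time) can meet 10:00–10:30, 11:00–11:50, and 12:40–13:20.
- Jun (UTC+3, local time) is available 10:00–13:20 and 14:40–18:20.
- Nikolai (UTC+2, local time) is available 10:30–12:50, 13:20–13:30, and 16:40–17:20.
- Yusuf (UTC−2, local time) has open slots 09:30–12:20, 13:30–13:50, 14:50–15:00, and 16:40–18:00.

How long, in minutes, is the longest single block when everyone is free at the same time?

Beatriz → UTC: 07:00–11:30, 12:00–14:40, 15:40–16:10.
Quinn → UTC: 11:00–11:30, 12:00–12:50, 13:40–14:20.
Jun → UTC: 07:00–10:20, 11:40–15:20.
Nikolai → UTC: 08:30–10:50, 11:20–11:30, 14:40–15:20.
Yusuf → UTC: 11:30–14:20, 15:30–15:50, 16:50–17:00, 18:40–20:00.
Beatriz ∩ Quinn: 11:00–11:30, 12:00–12:50, 13:40–14:20.
Beatriz ∩ Quinn ∩ Jun: 12:00–12:50, 13:40–14:20.
Beatriz ∩ Quinn ∩ Jun ∩ Nikolai: (none).
Beatriz ∩ Quinn ∩ Jun ∩ Nikolai ∩ Yusuf: (none).
No common window.

0 minutes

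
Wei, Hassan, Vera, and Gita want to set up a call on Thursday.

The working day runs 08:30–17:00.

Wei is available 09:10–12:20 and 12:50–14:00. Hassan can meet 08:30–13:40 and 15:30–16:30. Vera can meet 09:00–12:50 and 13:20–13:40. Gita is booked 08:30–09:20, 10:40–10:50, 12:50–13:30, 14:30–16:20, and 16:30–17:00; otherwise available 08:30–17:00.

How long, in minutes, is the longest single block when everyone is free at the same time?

Gita free within 08:30–17:00: 09:20–10:40, 10:50–12:50, 13:30–14:30, 16:20–16:30.
Wei ∩ Hassan: 09:10–12:20, 12:50–13:40.
Wei ∩ Hassan ∩ Vera: 09:10–12:20, 13:20–13:40.
Wei ∩ Hassan ∩ Vera ∩ Gita: 09:20–10:40, 10:50–12:20, 13:30–13:40.
Common window lengths: 80, 90, 10 min; longest is 90.

90 minutes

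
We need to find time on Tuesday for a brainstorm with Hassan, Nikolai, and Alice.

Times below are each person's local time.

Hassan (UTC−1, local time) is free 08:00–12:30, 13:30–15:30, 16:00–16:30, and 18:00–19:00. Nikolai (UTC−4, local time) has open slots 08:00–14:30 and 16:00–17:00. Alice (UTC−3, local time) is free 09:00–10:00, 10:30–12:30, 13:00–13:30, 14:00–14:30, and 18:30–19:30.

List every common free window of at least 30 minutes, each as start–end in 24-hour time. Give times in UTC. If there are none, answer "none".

12:00–13:00, 14:30–15:30, 16:00–16:30, 17:00–17:30

Hassan → UTC: 09:00–13:30, 14:30–16:30, 17:00–17:30, 19:00–20:00.
Nikolai → UTC: 12:00–18:30, 20:00–21:00.
Alice → UTC: 12:00–13:00, 13:30–15:30, 16:00–16:30, 17:00–17:30, 21:30–22:30.
Hassan ∩ Nikolai: 12:00–13:30, 14:30–16:30, 17:00–17:30.
Hassan ∩ Nikolai ∩ Alice: 12:00–13:00, 14:30–15:30, 16:00–16:30, 17:00–17:30.
Windows ≥ 30 min: 12:00–13:00, 14:30–15:30, 16:00–16:30, 17:00–17:30.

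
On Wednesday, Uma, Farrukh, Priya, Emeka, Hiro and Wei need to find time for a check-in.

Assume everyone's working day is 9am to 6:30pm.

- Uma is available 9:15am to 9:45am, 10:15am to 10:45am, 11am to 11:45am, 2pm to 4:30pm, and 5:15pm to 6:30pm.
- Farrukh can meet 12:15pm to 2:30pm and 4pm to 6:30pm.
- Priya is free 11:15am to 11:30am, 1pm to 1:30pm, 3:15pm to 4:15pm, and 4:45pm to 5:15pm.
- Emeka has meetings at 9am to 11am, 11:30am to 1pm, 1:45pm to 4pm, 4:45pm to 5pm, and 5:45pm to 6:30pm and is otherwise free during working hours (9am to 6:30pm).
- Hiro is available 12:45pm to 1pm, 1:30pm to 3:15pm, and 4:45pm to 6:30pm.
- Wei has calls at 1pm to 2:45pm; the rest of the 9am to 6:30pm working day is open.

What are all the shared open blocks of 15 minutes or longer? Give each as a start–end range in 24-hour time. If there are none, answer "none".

Emeka free within 09:00–18:30: 11:00–11:30, 13:00–13:45, 16:00–16:45, 17:00–17:45.
Wei free within 09:00–18:30: 09:00–13:00, 14:45–18:30.
Uma ∩ Farrukh: 14:00–14:30, 16:00–16:30, 17:15–18:30.
Uma ∩ Farrukh ∩ Priya: 16:00–16:15.
Uma ∩ Farrukh ∩ Priya ∩ Emeka: 16:00–16:15.
Uma ∩ Farrukh ∩ Priya ∩ Emeka ∩ Hiro: (none).
Uma ∩ Farrukh ∩ Priya ∩ Emeka ∩ Hiro ∩ Wei: (none).
Windows ≥ 15 min: (none).

none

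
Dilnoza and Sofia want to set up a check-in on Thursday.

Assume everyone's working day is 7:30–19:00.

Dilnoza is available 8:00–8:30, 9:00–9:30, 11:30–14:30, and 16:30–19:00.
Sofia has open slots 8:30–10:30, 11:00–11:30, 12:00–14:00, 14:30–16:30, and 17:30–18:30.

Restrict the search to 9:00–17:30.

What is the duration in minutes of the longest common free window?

120 minutes

Dilnoza ∩ Sofia: 09:00–09:30, 12:00–14:00, 17:30–18:30.
Restricted to 09:00–17:30: 09:00–09:30, 12:00–14:00.
Common window lengths: 30, 120 min; longest is 120.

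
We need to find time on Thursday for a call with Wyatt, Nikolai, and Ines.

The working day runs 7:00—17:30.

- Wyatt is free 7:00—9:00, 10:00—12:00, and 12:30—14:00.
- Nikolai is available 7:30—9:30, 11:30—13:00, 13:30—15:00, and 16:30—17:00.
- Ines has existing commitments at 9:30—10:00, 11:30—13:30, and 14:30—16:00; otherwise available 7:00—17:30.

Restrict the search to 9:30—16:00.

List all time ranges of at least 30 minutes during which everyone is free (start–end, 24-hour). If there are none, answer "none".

13:30–14:00

Ines free within 07:00–17:30: 07:00–09:30, 10:00–11:30, 13:30–14:30, 16:00–17:30.
Wyatt ∩ Nikolai: 07:30–09:00, 11:30–12:00, 12:30–13:00, 13:30–14:00.
Wyatt ∩ Nikolai ∩ Ines: 07:30–09:00, 13:30–14:00.
Restricted to 09:30–16:00: 13:30–14:00.
Windows ≥ 30 min: 13:30–14:00.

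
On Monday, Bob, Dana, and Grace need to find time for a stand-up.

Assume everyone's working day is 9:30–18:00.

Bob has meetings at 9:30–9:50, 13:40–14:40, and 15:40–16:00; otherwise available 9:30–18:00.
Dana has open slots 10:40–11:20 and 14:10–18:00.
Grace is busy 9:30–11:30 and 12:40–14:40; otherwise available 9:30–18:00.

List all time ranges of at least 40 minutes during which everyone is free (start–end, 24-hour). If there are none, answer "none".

Bob free within 09:30–18:00: 09:50–13:40, 14:40–15:40, 16:00–18:00.
Grace free within 09:30–18:00: 11:30–12:40, 14:40–18:00.
Bob ∩ Dana: 10:40–11:20, 14:40–15:40, 16:00–18:00.
Bob ∩ Dana ∩ Grace: 14:40–15:40, 16:00–18:00.
Windows ≥ 40 min: 14:40–15:40, 16:00–18:00.

14:40–15:40, 16:00–18:00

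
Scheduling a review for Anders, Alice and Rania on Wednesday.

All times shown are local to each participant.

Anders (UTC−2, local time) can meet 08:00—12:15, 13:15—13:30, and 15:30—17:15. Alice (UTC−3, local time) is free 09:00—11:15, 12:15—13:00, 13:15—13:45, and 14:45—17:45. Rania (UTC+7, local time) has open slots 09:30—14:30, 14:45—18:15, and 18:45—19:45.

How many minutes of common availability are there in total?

45 minutes

Anders → UTC: 10:00–14:15, 15:15–15:30, 17:30–19:15.
Alice → UTC: 12:00–14:15, 15:15–16:00, 16:15–16:45, 17:45–20:45.
Rania → UTC: 02:30–07:30, 07:45–11:15, 11:45–12:45.
Anders ∩ Alice: 12:00–14:15, 15:15–15:30, 17:45–19:15.
Anders ∩ Alice ∩ Rania: 12:00–12:45.
Total common minutes: 45.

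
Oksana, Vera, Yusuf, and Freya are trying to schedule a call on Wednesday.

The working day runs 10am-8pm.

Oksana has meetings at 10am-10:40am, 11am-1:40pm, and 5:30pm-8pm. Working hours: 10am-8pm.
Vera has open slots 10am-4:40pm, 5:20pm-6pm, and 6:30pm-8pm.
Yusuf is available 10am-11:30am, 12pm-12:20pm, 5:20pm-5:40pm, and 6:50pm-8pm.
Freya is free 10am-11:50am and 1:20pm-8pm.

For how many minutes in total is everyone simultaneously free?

Oksana free within 10:00–20:00: 10:40–11:00, 13:40–17:30.
Oksana ∩ Vera: 10:40–11:00, 13:40–16:40, 17:20–17:30.
Oksana ∩ Vera ∩ Yusuf: 10:40–11:00, 17:20–17:30.
Oksana ∩ Vera ∩ Yusuf ∩ Freya: 10:40–11:00, 17:20–17:30.
Total common minutes: 20 + 10 = 30.

30 minutes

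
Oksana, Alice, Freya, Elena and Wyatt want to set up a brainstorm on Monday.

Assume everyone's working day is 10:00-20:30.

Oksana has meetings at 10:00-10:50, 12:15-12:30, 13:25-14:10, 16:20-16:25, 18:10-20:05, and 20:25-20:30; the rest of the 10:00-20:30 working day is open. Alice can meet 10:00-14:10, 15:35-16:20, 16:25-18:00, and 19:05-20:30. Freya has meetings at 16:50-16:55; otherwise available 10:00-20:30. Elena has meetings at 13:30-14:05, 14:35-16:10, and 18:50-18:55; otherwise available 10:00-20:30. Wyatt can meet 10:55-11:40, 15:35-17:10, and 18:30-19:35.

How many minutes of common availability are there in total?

95 minutes

Oksana free within 10:00–20:30: 10:50–12:15, 12:30–13:25, 14:10–16:20, 16:25–18:10, 20:05–20:25.
Freya free within 10:00–20:30: 10:00–16:50, 16:55–20:30.
Elena free within 10:00–20:30: 10:00–13:30, 14:05–14:35, 16:10–18:50, 18:55–20:30.
Oksana ∩ Alice: 10:50–12:15, 12:30–13:25, 15:35–16:20, 16:25–18:00, 20:05–20:25.
Oksana ∩ Alice ∩ Freya: 10:50–12:15, 12:30–13:25, 15:35–16:20, 16:25–16:50, 16:55–18:00, 20:05–20:25.
Oksana ∩ Alice ∩ Freya ∩ Elena: 10:50–12:15, 12:30–13:25, 16:10–16:20, 16:25–16:50, 16:55–18:00, 20:05–20:25.
Oksana ∩ Alice ∩ Freya ∩ Elena ∩ Wyatt: 10:55–11:40, 16:10–16:20, 16:25–16:50, 16:55–17:10.
Total common minutes: 45 + 10 + 25 + 15 = 95.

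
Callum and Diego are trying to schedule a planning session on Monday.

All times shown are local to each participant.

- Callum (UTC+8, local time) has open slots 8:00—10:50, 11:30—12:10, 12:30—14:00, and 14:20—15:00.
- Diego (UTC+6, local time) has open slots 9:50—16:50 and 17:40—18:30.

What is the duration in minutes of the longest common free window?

90 minutes

Callum → UTC: 00:00–02:50, 03:30–04:10, 04:30–06:00, 06:20–07:00.
Diego → UTC: 03:50–10:50, 11:40–12:30.
Callum ∩ Diego: 03:50–04:10, 04:30–06:00, 06:20–07:00.
Common window lengths: 20, 90, 40 min; longest is 90.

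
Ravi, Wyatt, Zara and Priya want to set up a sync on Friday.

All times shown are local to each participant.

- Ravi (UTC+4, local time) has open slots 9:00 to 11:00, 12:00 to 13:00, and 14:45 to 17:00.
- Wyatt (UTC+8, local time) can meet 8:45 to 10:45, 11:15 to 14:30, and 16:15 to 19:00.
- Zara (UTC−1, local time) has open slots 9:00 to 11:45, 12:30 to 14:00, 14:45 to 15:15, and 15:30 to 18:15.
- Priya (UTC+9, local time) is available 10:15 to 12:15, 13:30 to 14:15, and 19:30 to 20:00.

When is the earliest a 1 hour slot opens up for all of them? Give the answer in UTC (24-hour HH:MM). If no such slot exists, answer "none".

none

Ravi → UTC: 05:00–07:00, 08:00–09:00, 10:45–13:00.
Wyatt → UTC: 00:45–02:45, 03:15–06:30, 08:15–11:00.
Zara → UTC: 10:00–12:45, 13:30–15:00, 15:45–16:15, 16:30–19:15.
Priya → UTC: 01:15–03:15, 04:30–05:15, 10:30–11:00.
Ravi ∩ Wyatt: 05:00–06:30, 08:15–09:00, 10:45–11:00.
Ravi ∩ Wyatt ∩ Zara: 10:45–11:00.
Ravi ∩ Wyatt ∩ Zara ∩ Priya: 10:45–11:00.
Windows ≥ 60 min: (none).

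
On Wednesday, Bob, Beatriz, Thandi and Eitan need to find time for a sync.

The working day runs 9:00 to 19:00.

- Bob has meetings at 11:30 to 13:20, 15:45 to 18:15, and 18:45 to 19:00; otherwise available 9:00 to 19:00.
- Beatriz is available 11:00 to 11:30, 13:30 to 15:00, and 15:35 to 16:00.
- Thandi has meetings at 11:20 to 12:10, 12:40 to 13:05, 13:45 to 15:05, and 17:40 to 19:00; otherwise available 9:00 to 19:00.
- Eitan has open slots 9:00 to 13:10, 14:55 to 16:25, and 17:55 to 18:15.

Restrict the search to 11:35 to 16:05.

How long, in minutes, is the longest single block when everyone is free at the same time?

10 minutes

Bob free within 09:00–19:00: 09:00–11:30, 13:20–15:45, 18:15–18:45.
Thandi free within 09:00–19:00: 09:00–11:20, 12:10–12:40, 13:05–13:45, 15:05–17:40.
Bob ∩ Beatriz: 11:00–11:30, 13:30–15:00, 15:35–15:45.
Bob ∩ Beatriz ∩ Thandi: 11:00–11:20, 13:30–13:45, 15:35–15:45.
Bob ∩ Beatriz ∩ Thandi ∩ Eitan: 11:00–11:20, 15:35–15:45.
Restricted to 11:35–16:05: 15:35–15:45.
Single common window of 10 minutes.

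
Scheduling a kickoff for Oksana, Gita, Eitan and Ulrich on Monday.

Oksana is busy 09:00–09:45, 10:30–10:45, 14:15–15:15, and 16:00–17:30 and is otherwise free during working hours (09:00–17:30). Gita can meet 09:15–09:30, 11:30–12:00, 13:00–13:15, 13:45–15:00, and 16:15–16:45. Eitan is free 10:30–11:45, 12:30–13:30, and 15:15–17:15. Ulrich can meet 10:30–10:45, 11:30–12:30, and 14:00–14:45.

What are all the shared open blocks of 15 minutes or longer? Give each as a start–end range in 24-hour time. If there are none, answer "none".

11:30–11:45

Oksana free within 09:00–17:30: 09:45–10:30, 10:45–14:15, 15:15–16:00.
Oksana ∩ Gita: 11:30–12:00, 13:00–13:15, 13:45–14:15.
Oksana ∩ Gita ∩ Eitan: 11:30–11:45, 13:00–13:15.
Oksana ∩ Gita ∩ Eitan ∩ Ulrich: 11:30–11:45.
Windows ≥ 15 min: 11:30–11:45.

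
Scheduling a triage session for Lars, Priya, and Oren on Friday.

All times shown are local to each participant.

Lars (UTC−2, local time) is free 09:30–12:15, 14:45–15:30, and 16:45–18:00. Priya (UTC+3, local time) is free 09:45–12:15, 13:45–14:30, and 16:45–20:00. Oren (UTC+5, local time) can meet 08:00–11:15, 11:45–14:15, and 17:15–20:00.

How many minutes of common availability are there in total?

30 minutes

Lars → UTC: 11:30–14:15, 16:45–17:30, 18:45–20:00.
Priya → UTC: 06:45–09:15, 10:45–11:30, 13:45–17:00.
Oren → UTC: 03:00–06:15, 06:45–09:15, 12:15–15:00.
Lars ∩ Priya: 13:45–14:15, 16:45–17:00.
Lars ∩ Priya ∩ Oren: 13:45–14:15.
Total common minutes: 30.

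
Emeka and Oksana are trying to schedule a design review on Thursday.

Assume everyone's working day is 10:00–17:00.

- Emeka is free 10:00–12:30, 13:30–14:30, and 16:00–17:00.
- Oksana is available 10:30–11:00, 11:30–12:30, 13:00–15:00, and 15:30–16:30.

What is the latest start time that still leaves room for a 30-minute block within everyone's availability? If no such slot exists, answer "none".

16:00

Emeka ∩ Oksana: 10:30–11:00, 11:30–12:30, 13:30–14:30, 16:00–16:30.
Windows ≥ 30 min: 10:30–11:00, 11:30–12:30, 13:30–14:30, 16:00–16:30.
Latest start in the last window 16:00–16:30 is 16:30 − 30 min = 16:00.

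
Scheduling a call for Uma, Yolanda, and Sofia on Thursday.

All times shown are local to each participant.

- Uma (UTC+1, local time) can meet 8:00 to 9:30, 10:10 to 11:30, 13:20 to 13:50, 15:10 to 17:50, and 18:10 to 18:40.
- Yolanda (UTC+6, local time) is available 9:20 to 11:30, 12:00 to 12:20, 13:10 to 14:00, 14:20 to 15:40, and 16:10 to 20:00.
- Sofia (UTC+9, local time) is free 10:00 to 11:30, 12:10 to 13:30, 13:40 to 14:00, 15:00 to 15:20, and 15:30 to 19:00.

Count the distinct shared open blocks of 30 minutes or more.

Uma → UTC: 07:00–08:30, 09:10–10:30, 12:20–12:50, 14:10–16:50, 17:10–17:40.
Yolanda → UTC: 03:20–05:30, 06:00–06:20, 07:10–08:00, 08:20–09:40, 10:10–14:00.
Sofia → UTC: 01:00–02:30, 03:10–04:30, 04:40–05:00, 06:00–06:20, 06:30–10:00.
Uma ∩ Yolanda: 07:10–08:00, 08:20–08:30, 09:10–09:40, 10:10–10:30, 12:20–12:50.
Uma ∩ Yolanda ∩ Sofia: 07:10–08:00, 08:20–08:30, 09:10–09:40.
Windows ≥ 30 min: 07:10–08:00, 09:10–09:40.
That's 2 windows.

2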